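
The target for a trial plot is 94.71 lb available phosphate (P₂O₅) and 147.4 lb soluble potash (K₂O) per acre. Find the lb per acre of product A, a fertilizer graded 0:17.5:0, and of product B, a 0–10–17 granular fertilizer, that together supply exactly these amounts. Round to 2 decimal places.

45.74 lb product A, 867.06 lb product B

With a, b = lb per acre of product A and product B:
P₂O₅: 0.175·a + 0.1·b = 94.71
K₂O: 0·a + 0.17·b = 147.4
Solving simultaneously: a = 45.7378, b = 867.059.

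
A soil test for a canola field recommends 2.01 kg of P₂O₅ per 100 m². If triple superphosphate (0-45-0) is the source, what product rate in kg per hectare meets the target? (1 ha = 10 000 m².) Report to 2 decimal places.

446.67 kg of product per hectare

Product per 100 m² = 2.01 / 45% = 4.46667 kg.
Convert to per hectare: 4.46667 × 100 = 446.667 kg.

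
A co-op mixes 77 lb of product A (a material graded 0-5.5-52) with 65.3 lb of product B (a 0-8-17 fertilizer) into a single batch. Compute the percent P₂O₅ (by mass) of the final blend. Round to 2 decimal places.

Total mass = 77 + 65.3 = 142.3 lb.
P₂O₅ mass = 5.5%×77 + 8%×65.3 = 9.459 lb.
% P₂O₅ = 9.459 / 142.3 = 6.64722%.

6.65% P₂O₅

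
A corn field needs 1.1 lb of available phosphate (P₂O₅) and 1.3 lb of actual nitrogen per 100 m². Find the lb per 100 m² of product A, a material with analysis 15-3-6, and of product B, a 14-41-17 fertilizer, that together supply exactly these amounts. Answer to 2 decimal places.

6.61 lb product A, 2.20 lb product B

Let a = lb of product A, b = lb of product B (per 100 m²).
P₂O₅: 0.03·a + 0.41·b = 1.1
N: 0.15·a + 0.14·b = 1.3
Solving simultaneously: a = 6.61431, b = 2.19895.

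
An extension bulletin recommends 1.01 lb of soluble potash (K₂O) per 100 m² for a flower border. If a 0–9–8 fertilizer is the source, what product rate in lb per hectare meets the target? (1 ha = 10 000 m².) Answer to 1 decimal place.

1262.5 lb of product per hectare

Product per 100 m² = 1.01 / 8% = 12.625 lb.
Convert to per hectare: 12.625 × 100 = 1262.5 lb.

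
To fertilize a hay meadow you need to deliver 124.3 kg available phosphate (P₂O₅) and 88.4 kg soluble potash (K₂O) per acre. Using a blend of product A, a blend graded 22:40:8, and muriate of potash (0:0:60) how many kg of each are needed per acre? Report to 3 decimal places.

310.750 kg product A, 105.900 kg muriate of potash

Let a = kg of product A, b = kg of muriate of potash (per acre).
P₂O₅: 0.4·a + 0·b = 124.3
K₂O: 0.08·a + 0.6·b = 88.4
Solving simultaneously: a = 310.75, b = 105.9.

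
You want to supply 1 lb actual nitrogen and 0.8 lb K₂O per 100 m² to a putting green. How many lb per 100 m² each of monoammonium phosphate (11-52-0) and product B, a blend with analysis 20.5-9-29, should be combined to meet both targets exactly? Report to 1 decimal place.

3.9 lb monoammonium phosphate, 2.8 lb product B

With a, b = lb per 100 m² of monoammonium phosphate and product B:
N: 0.11·a + 0.205·b = 1
K₂O: 0·a + 0.29·b = 0.8
Solving simultaneously: a = 3.94984, b = 2.75862.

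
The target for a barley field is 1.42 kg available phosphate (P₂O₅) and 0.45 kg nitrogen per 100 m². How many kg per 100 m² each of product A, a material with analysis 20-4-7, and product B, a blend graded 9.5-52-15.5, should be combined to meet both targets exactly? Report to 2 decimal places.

Let a = kg of product A, b = kg of product B (per 100 m²).
P₂O₅: 0.04·a + 0.52·b = 1.42
N: 0.2·a + 0.095·b = 0.45
From row1: a = (1.42 − 0.52·b) / 0.04.
Into row2: 0.2·(1.42 − 0.52·b)/0.04 + 0.095·b = 0.45 → b = 2.65469, a = 0.989022.

0.99 kg product A, 2.65 kg product B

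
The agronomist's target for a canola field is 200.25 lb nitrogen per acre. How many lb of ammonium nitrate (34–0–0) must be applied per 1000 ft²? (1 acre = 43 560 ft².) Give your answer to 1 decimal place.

13.5 lb of product per thousand sq ft

Product per acre = 200.25 / 34% = 588.971 lb.
Convert to per 1000 ft²: 588.971 × 0.0229568 = 13.5209 lb.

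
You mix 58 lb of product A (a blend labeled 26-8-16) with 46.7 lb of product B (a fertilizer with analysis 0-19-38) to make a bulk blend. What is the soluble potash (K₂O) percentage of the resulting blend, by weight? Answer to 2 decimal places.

Total mass = 58 + 46.7 = 104.7 lb.
K₂O mass = 16%×58 + 38%×46.7 = 27.026 lb.
% K₂O = 27.026 / 104.7 = 25.8128%.

25.81% K₂O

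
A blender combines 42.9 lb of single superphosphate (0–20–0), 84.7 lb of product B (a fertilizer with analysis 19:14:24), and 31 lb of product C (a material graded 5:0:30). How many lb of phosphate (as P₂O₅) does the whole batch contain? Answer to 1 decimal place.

P₂O₅ mass = 20%×42.9 + 14%×84.7 + 0%×31 = 20.438 lb.

20.4 lb P₂O₅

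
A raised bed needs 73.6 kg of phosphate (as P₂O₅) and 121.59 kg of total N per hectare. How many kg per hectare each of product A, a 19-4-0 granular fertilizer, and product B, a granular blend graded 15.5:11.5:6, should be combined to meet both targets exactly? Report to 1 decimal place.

With a, b = kg per hectare of product A and product B:
P₂O₅: 0.04·a + 0.115·b = 73.6
N: 0.19·a + 0.155·b = 121.59
Eliminate b: (row1) − 0.115/0.155·(row2) → -0.100968·a = -16.6119, so a = 164.527.
Then b = (121.59 − 0.19·164.527) / 0.155 = 582.773.

164.5 kg product A, 582.8 kg product B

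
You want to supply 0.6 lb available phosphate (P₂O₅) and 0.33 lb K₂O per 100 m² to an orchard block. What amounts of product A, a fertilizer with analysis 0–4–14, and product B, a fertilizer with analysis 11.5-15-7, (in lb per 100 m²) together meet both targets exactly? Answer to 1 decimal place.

0.4 lb product A, 3.9 lb product B

With a, b = lb per 100 m² of product A and product B:
P₂O₅: 0.04·a + 0.15·b = 0.6
K₂O: 0.14·a + 0.07·b = 0.33
Eliminate a: (row1) − 0.04/0.14·(row2) → 0.13·b = 0.505714, so b = 3.89011.
Back-substitute: a = (0.6 − 0.15·3.89011) / 0.04 = 0.412088.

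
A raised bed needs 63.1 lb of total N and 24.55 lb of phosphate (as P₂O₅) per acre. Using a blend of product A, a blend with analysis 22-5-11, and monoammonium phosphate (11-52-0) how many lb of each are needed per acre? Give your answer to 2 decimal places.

Per-acre balance (a = product A, b = monoammonium phosphate):
N: 0.22·a + 0.11·b = 63.1
P₂O₅: 0.05·a + 0.52·b = 24.55
Solving simultaneously: a = 276.506, b = 20.6244.

276.51 lb product A, 20.62 lb monoammonium phosphate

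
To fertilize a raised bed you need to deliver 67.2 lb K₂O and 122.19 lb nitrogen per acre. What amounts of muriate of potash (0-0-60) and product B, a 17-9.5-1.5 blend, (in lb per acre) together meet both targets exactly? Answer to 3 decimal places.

94.031 lb muriate of potash, 718.765 lb product B

With a, b = lb per acre of muriate of potash and product B:
K₂O: 0.6·a + 0.015·b = 67.2
N: 0·a + 0.17·b = 122.19
Solving simultaneously: a = 94.0309, b = 718.7647.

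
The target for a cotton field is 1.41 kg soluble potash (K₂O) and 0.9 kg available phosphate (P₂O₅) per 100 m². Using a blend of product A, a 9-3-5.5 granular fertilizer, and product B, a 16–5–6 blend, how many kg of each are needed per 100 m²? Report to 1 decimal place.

17.4 kg product A, 7.6 kg product B

Per-100 m² balance (a = product A, b = product B):
K₂O: 0.055·a + 0.06·b = 1.41
P₂O₅: 0.03·a + 0.05·b = 0.9
Eliminate a: (row1) − 0.055/0.03·(row2) → -0.0316667·b = -0.24, so b = 7.57895.
Back-substitute: a = (1.41 − 0.06·7.57895) / 0.055 = 17.3684.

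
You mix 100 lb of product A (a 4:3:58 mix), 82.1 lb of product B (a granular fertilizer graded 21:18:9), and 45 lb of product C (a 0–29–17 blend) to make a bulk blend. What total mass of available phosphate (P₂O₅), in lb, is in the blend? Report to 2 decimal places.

P₂O₅ mass = 3%×100 + 18%×82.1 + 29%×45 = 30.828 lb.

30.83 lb P₂O₅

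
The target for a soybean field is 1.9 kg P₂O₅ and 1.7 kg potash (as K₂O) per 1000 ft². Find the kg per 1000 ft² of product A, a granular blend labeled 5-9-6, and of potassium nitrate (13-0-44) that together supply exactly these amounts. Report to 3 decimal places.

21.111 kg product A, 0.985 kg potassium nitrate

With a, b = kg per 1000 ft² of product A and potassium nitrate:
P₂O₅: 0.09·a + 0·b = 1.9
K₂O: 0.06·a + 0.44·b = 1.7
Eliminate a: (row1) − 0.09/0.06·(row2) → -0.66·b = -0.65, so b = 0.984848.
Back-substitute: a = (1.9 − 0·0.984848) / 0.09 = 21.1111.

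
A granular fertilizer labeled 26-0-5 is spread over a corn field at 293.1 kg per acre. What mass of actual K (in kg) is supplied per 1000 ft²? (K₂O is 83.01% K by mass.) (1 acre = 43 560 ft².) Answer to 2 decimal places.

K₂O per acre = 293.1 × 5% = 14.655 kg.
Elemental K = 14.655 × 0.8301 = 12.1651 kg per acre.
Convert to per 1000 ft²: 12.1651 × 0.0229568 = 0.279273 kg.

0.28 kg K per thousand sq ft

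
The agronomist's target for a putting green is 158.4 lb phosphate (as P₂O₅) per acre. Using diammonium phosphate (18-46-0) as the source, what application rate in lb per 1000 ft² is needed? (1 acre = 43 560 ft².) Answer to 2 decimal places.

Product per acre = 158.4 / 46% = 344.348 lb.
Convert to per 1000 ft²: 344.348 × 0.0229568 = 7.90514 lb.

7.91 lb of product per thousand sq ft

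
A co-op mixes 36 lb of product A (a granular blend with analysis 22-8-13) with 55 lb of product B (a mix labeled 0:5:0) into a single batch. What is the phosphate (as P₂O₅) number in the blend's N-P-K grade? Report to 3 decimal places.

6.187% P₂O₅

Total mass = 36 + 55 = 91 lb.
P₂O₅ mass = 8%×36 + 5%×55 = 5.63 lb.
% P₂O₅ = 5.63 / 91 = 6.18681%.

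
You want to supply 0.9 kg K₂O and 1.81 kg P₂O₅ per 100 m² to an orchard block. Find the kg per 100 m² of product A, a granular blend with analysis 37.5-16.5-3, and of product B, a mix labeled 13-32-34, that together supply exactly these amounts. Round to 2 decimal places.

7.04 kg product A, 2.03 kg product B

Per-100 m² balance (a = product A, b = product B):
K₂O: 0.03·a + 0.34·b = 0.9
P₂O₅: 0.165·a + 0.32·b = 1.81
Solving simultaneously: a = 7.04086, b = 2.02581.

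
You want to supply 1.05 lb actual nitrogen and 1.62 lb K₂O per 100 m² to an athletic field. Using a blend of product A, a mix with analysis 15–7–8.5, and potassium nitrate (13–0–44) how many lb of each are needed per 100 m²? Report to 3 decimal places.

4.575 lb product A, 2.798 lb potassium nitrate

Per-100 m² balance (a = product A, b = potassium nitrate):
N: 0.15·a + 0.13·b = 1.05
K₂O: 0.085·a + 0.44·b = 1.62
Solving simultaneously: a = 4.57507, b = 2.797998.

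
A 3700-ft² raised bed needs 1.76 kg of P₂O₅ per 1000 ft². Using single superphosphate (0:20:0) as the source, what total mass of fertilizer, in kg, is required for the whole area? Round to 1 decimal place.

32.6 kg

Product per 1000 ft² = 1.76 / 20% = 8.8 kg.
Total product = 8.8 × 3700 / 1000 = 32.56 kg.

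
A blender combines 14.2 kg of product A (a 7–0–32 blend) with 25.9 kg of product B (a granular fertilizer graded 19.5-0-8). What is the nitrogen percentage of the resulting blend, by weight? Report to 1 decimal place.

15.1% N

Total mass = 14.2 + 25.9 = 40.1 kg.
N mass = 7%×14.2 + 19.5%×25.9 = 6.0445 kg.
% N = 6.0445 / 40.1 = 15.0736%.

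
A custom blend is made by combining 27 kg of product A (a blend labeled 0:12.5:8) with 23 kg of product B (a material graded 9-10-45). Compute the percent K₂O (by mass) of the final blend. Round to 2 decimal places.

Total mass = 27 + 23 = 50 kg.
K₂O mass = 8%×27 + 45%×23 = 12.51 kg.
% K₂O = 12.51 / 50 = 25.02%.

25.02% K₂O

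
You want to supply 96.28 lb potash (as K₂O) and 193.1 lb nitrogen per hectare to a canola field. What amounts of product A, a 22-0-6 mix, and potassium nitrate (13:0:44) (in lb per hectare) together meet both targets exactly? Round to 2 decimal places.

814.02 lb product A, 107.82 lb potassium nitrate

With a, b = lb per hectare of product A and potassium nitrate:
K₂O: 0.06·a + 0.44·b = 96.28
N: 0.22·a + 0.13·b = 193.1
Solving simultaneously: a = 814.018, b = 107.816.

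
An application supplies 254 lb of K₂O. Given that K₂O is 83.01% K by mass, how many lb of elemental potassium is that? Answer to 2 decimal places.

K = 254 × 0.8301 = 210.845 lb.

210.85 lb K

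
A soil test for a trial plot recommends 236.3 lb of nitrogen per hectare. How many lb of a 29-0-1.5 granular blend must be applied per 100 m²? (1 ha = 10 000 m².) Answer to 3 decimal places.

Product per hectare = 236.3 / 29% = 814.828 lb.
Convert to per 100 m²: 814.828 × 0.01 = 8.14828 lb.

8.148 lb of product per hundred sq m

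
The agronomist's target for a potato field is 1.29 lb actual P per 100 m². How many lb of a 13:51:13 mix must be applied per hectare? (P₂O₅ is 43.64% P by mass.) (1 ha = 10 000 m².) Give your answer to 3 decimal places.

579.609 lb of product per hectare

As P₂O₅: 1.29 / 0.4364 = 2.956 lb per 100 m².
Product per 100 m² = 2.956 / 51% = 5.79609 lb.
Convert to per hectare: 5.79609 × 100 = 579.6086 lb.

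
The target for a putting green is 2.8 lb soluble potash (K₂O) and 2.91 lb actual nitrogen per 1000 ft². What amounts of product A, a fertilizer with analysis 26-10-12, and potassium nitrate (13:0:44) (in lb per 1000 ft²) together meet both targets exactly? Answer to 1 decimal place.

9.3 lb product A, 3.8 lb potassium nitrate

Let a = lb of product A, b = lb of potassium nitrate (per 1000 ft²).
K₂O: 0.12·a + 0.44·b = 2.8
N: 0.26·a + 0.13·b = 2.91
Eliminate a: (row1) − 0.12/0.26·(row2) → 0.38·b = 1.45692, so b = 3.83401.
Back-substitute: a = (2.8 − 0.44·3.83401) / 0.12 = 9.2753.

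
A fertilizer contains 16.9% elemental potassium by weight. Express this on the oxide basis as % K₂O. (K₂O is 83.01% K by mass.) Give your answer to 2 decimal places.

%K₂O = 16.9 / 0.8301 = 20.359%.

20.36% K₂O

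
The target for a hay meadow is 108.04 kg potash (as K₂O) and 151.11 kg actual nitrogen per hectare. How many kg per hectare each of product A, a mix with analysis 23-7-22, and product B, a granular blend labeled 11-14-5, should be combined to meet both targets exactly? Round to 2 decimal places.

Let a = kg of product A, b = kg of product B (per hectare).
K₂O: 0.22·a + 0.05·b = 108.04
N: 0.23·a + 0.11·b = 151.11
Solving simultaneously: a = 340.858, b = 661.024.

340.86 kg product A, 661.02 kg product B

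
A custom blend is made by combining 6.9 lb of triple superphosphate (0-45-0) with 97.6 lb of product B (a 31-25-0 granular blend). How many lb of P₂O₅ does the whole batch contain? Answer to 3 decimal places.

27.505 lb P₂O₅

P₂O₅ mass = 45%×6.9 + 25%×97.6 = 27.505 lb.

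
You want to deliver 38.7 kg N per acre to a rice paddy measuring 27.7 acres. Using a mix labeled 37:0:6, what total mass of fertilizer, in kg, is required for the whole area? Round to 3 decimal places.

Product per acre = 38.7 / 37% = 104.595 kg.
Total product = 104.595 × 27.7 = 2897.2703 kg.

2897.270 kg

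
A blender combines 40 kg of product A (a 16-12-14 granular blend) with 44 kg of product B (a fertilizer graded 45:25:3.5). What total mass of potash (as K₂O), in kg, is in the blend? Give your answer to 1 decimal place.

K₂O mass = 14%×40 + 3.5%×44 = 7.14 kg.

7.1 kg K₂O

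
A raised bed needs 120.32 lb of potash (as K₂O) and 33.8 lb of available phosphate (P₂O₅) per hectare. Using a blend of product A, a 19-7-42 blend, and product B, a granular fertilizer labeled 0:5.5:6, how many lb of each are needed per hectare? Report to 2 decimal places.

Per-hectare balance (a = product A, b = product B):
K₂O: 0.42·a + 0.06·b = 120.32
P₂O₅: 0.07·a + 0.055·b = 33.8
Eliminate a: (row1) − 0.42/0.07·(row2) → -0.27·b = -82.48, so b = 305.481.
Back-substitute: a = (120.32 − 0.06·305.481) / 0.42 = 242.836.

242.84 lb product A, 305.48 lb product B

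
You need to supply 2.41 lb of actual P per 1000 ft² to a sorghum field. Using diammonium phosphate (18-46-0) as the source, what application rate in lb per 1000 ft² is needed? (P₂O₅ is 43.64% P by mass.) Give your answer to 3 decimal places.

As P₂O₅: 2.41 / 0.4364 = 5.52246 lb per 1000 ft².
Product per 1000 ft² = 5.52246 / 46% = 12.0053 lb.

12.005 lb of product per thousand sq ft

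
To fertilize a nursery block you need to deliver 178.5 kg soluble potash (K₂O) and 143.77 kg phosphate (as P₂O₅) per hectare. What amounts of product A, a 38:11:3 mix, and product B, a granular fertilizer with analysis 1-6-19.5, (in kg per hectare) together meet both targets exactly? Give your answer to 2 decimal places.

Per-hectare balance (a = product A, b = product B):
K₂O: 0.03·a + 0.195·b = 178.5
P₂O₅: 0.11·a + 0.06·b = 143.77
Solving simultaneously: a = 881.687, b = 779.7405.

881.69 kg product A, 779.74 kg product B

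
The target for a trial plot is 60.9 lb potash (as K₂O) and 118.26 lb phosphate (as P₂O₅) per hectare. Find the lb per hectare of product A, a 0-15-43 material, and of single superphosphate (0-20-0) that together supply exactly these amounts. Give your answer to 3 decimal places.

Per-hectare balance (a = product A, b = single superphosphate):
K₂O: 0.43·a + 0·b = 60.9
P₂O₅: 0.15·a + 0.2·b = 118.26
Eliminate a: (row1) − 0.43/0.15·(row2) → -0.573333·b = -278.112, so b = 485.0791.
Back-substitute: a = (60.9 − 0·485.0791) / 0.43 = 141.6279.

141.628 lb product A, 485.079 lb single superphosphate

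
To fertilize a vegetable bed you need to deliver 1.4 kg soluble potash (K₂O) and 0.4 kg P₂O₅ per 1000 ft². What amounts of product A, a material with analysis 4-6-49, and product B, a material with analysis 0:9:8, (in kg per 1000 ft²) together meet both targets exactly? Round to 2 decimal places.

Let a = kg of product A, b = kg of product B (per 1000 ft²).
K₂O: 0.49·a + 0.08·b = 1.4
P₂O₅: 0.06·a + 0.09·b = 0.4
Eliminate a: (row1) − 0.49/0.06·(row2) → -0.655·b = -1.86667, so b = 2.84987.
Back-substitute: a = (1.4 − 0.08·2.84987) / 0.49 = 2.39186.

2.39 kg product A, 2.85 kg product B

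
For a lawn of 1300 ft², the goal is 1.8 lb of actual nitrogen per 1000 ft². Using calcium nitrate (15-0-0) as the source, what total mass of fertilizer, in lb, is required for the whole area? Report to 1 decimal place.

Product per 1000 ft² = 1.8 / 15% = 12 lb.
Total product = 12 × 1300 / 1000 = 15.6 lb.

15.6 lb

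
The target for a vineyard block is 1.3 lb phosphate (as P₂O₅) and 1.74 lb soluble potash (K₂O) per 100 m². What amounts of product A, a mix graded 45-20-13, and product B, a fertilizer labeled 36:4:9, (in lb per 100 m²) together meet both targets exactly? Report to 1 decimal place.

3.7 lb product A, 14.0 lb product B

Let a = lb of product A, b = lb of product B (per 100 m²).
P₂O₅: 0.2·a + 0.04·b = 1.3
K₂O: 0.13·a + 0.09·b = 1.74
Solving simultaneously: a = 3.70312, b = 13.9844.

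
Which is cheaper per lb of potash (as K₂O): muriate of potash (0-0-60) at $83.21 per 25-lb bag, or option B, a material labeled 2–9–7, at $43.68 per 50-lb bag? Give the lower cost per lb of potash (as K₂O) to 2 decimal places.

$5.55 per lb K₂O (muriate of potash)

muriate of potash: K₂O per bag = 25 × 60% = 15 lb; cost = 83.21 / 15 = $5.5473/lb K₂O.
option B: K₂O per bag = 50 × 7% = 3.5 lb; cost = 43.68 / 3.5 = $12.4800/lb K₂O.
muriate of potash is cheaper.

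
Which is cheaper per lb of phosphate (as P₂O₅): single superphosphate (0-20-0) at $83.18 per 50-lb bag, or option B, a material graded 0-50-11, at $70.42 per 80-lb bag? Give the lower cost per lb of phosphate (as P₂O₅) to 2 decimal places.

single superphosphate: P₂O₅ per bag = 50 × 20% = 10 lb; cost = 83.18 / 10 = $8.3180/lb P₂O₅.
option B: P₂O₅ per bag = 80 × 50% = 40 lb; cost = 70.42 / 40 = $1.7605/lb P₂O₅.
option B is cheaper.

$1.76 per lb P₂O₅ (option B)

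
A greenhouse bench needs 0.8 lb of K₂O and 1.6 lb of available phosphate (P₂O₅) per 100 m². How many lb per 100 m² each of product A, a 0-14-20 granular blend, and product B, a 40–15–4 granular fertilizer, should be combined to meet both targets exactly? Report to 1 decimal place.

With a, b = lb per 100 m² of product A and product B:
K₂O: 0.2·a + 0.04·b = 0.8
P₂O₅: 0.14·a + 0.15·b = 1.6
Eliminate a: (row1) − 0.2/0.14·(row2) → -0.174286·b = -1.48571, so b = 8.52459.
Back-substitute: a = (0.8 − 0.04·8.52459) / 0.2 = 2.29508.

2.3 lb product A, 8.5 lb product B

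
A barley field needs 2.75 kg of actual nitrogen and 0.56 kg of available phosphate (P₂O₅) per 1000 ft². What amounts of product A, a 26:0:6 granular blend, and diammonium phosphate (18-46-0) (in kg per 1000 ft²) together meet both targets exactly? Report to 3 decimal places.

9.734 kg product A, 1.217 kg diammonium phosphate

Let a = kg of product A, b = kg of diammonium phosphate (per 1000 ft²).
N: 0.26·a + 0.18·b = 2.75
P₂O₅: 0·a + 0.46·b = 0.56
Solving simultaneously: a = 9.73411, b = 1.21739.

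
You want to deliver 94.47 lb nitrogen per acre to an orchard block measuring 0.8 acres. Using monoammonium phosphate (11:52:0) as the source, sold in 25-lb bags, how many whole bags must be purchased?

28 bags

Product per acre = 94.47 / 11% = 858.818 lb.
Total product = 858.818 × 0.8 = 687.055 lb.
Bags = ⌈687.055 / 25⌉ = 28.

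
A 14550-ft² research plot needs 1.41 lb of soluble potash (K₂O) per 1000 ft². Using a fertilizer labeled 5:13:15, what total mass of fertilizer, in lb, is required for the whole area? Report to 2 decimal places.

136.77 lb

Product per 1000 ft² = 1.41 / 15% = 9.4 lb.
Total product = 9.4 × 14550 / 1000 = 136.77 lb.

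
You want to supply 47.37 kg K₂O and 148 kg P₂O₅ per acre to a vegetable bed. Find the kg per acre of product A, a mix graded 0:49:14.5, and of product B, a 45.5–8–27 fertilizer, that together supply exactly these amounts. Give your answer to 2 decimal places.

299.67 kg product A, 14.51 kg product B

Let a = kg of product A, b = kg of product B (per acre).
K₂O: 0.145·a + 0.27·b = 47.37
P₂O₅: 0.49·a + 0.08·b = 148
Solving simultaneously: a = 299.672, b = 14.5095.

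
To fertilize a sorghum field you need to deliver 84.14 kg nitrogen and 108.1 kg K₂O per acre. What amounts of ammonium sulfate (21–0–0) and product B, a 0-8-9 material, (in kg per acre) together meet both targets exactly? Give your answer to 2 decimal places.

400.67 kg ammonium sulfate, 1201.11 kg product B

Per-acre balance (a = ammonium sulfate, b = product B):
N: 0.21·a + 0·b = 84.14
K₂O: 0·a + 0.09·b = 108.1
Solving simultaneously: a = 400.667, b = 1201.111.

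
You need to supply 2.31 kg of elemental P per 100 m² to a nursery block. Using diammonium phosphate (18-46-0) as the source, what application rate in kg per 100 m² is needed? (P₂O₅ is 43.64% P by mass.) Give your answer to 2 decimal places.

11.51 kg of product per hundred sq m

As P₂O₅: 2.31 / 0.4364 = 5.29331 kg per 100 m².
Product per 100 m² = 5.29331 / 46% = 11.5072 kg.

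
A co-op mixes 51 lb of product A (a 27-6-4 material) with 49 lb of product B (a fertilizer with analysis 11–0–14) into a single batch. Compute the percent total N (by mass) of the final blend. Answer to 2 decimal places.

Total mass = 51 + 49 = 100 lb.
N mass = 27%×51 + 11%×49 = 19.16 lb.
% N = 19.16 / 100 = 19.16%.

19.16% N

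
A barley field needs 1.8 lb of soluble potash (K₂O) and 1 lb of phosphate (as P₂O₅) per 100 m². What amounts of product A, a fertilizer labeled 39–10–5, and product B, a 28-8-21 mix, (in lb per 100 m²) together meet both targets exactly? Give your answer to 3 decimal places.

3.882 lb product A, 7.647 lb product B

Per-100 m² balance (a = product A, b = product B):
K₂O: 0.05·a + 0.21·b = 1.8
P₂O₅: 0.1·a + 0.08·b = 1
Eliminate a: (row1) − 0.05/0.1·(row2) → 0.17·b = 1.3, so b = 7.64706.
Back-substitute: a = (1.8 − 0.21·7.64706) / 0.05 = 3.88235.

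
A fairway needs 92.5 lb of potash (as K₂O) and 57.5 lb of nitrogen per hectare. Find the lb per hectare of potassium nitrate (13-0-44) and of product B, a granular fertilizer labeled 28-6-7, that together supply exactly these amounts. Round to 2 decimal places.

Per-hectare balance (a = potassium nitrate, b = product B):
K₂O: 0.44·a + 0.07·b = 92.5
N: 0.13·a + 0.28·b = 57.5
Eliminate b: (row1) − 0.07/0.28·(row2) → 0.4075·a = 78.125, so a = 191.718.
Then b = (57.5 − 0.13·191.718) / 0.28 = 116.345.

191.72 lb potassium nitrate, 116.35 lb product B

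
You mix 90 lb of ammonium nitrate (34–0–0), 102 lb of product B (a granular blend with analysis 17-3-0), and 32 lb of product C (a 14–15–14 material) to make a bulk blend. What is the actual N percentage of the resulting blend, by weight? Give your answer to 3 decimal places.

23.402% N

Total mass = 90 + 102 + 32 = 224 lb.
N mass = 34%×90 + 17%×102 + 14%×32 = 52.42 lb.
% N = 52.42 / 224 = 23.4018%.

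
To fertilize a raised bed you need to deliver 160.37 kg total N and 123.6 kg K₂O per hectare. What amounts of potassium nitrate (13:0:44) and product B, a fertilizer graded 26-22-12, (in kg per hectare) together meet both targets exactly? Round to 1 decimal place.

130.5 kg potassium nitrate, 551.6 kg product B

With a, b = kg per hectare of potassium nitrate and product B:
N: 0.13·a + 0.26·b = 160.37
K₂O: 0.44·a + 0.12·b = 123.6
From row1: a = (160.37 − 0.26·b) / 0.13.
Into row2: 0.44·(160.37 − 0.26·b)/0.13 + 0.12·b = 123.6 → b = 551.567, a = 130.482.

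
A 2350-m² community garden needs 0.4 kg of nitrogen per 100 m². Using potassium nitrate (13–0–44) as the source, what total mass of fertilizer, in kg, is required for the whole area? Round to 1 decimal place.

72.3 kg

Product per 100 m² = 0.4 / 13% = 3.07692 kg.
Total product = 3.07692 × 2350 / 100 = 72.3077 kg.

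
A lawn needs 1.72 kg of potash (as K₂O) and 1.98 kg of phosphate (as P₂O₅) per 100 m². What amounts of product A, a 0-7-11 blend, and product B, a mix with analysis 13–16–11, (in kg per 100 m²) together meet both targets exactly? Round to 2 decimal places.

5.80 kg product A, 9.84 kg product B

Per-100 m² balance (a = product A, b = product B):
K₂O: 0.11·a + 0.11·b = 1.72
P₂O₅: 0.07·a + 0.16·b = 1.98
From row1: a = (1.72 − 0.11·b) / 0.11.
Into row2: 0.07·(1.72 − 0.11·b)/0.11 + 0.16·b = 1.98 → b = 9.83838, a = 5.79798.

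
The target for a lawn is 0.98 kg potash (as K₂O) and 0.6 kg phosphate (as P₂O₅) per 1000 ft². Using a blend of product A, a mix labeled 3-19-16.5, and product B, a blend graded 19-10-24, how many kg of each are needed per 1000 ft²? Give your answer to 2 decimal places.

1.58 kg product A, 3.00 kg product B

With a, b = kg per 1000 ft² of product A and product B:
K₂O: 0.165·a + 0.24·b = 0.98
P₂O₅: 0.19·a + 0.1·b = 0.6
Eliminate a: (row1) − 0.165/0.19·(row2) → 0.153158·b = 0.458947, so b = 2.99656.
Back-substitute: a = (0.98 − 0.24·2.99656) / 0.165 = 1.58076.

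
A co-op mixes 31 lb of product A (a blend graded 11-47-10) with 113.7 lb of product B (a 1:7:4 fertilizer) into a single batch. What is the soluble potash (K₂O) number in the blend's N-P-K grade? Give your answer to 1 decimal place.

5.3% K₂O

Total mass = 31 + 113.7 = 144.7 lb.
K₂O mass = 10%×31 + 4%×113.7 = 7.648 lb.
% K₂O = 7.648 / 144.7 = 5.28542%.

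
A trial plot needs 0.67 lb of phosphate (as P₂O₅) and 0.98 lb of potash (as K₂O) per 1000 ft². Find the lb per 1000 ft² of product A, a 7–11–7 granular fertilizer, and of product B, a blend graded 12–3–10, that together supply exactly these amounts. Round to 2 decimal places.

4.22 lb product A, 6.84 lb product B

Let a = lb of product A, b = lb of product B (per 1000 ft²).
P₂O₅: 0.11·a + 0.03·b = 0.67
K₂O: 0.07·a + 0.1·b = 0.98
Solving simultaneously: a = 4.22472, b = 6.8427.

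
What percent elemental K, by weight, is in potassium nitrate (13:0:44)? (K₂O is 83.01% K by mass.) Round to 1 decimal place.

%K = 44 × 0.8301 = 36.5244%.

36.5% K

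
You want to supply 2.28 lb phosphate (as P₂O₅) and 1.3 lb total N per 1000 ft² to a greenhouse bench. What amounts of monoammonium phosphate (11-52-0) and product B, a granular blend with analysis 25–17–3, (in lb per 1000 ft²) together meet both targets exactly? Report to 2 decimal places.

3.14 lb monoammonium phosphate, 3.82 lb product B

With a, b = lb per 1000 ft² of monoammonium phosphate and product B:
P₂O₅: 0.52·a + 0.17·b = 2.28
N: 0.11·a + 0.25·b = 1.3
Eliminate b: (row1) − 0.17/0.25·(row2) → 0.4452·a = 1.396, so a = 3.13567.
Then b = (1.3 − 0.11·3.13567) / 0.25 = 3.82031.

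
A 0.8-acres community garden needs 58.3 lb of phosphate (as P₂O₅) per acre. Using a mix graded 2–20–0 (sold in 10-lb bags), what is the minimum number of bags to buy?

Product per acre = 58.3 / 20% = 291.5 lb.
Total product = 291.5 × 0.8 = 233.2 lb.
Bags = ⌈233.2 / 10⌉ = 24.

24 bags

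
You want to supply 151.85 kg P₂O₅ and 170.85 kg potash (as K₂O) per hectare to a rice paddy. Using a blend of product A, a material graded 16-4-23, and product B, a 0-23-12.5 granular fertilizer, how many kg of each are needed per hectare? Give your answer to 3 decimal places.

Per-hectare balance (a = product A, b = product B):
P₂O₅: 0.04·a + 0.23·b = 151.85
K₂O: 0.23·a + 0.125·b = 170.85
From row1: a = (151.85 − 0.23·b) / 0.04.
Into row2: 0.23·(151.85 − 0.23·b)/0.04 + 0.125·b = 170.85 → b = 586.4614, a = 424.0971.

424.097 kg product A, 586.461 kg product B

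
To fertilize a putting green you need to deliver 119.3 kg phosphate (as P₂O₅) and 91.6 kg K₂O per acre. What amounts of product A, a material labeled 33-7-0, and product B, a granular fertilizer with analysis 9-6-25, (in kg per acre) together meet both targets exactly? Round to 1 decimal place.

1390.2 kg product A, 366.4 kg product B

Let a = kg of product A, b = kg of product B (per acre).
P₂O₅: 0.07·a + 0.06·b = 119.3
K₂O: 0·a + 0.25·b = 91.6
Solving simultaneously: a = 1390.23, b = 366.4.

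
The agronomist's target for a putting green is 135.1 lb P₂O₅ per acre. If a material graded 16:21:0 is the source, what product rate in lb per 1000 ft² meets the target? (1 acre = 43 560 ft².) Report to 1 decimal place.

Product per acre = 135.1 / 21% = 643.333 lb.
Convert to per 1000 ft²: 643.333 × 0.0229568 = 14.7689 lb.

14.8 lb of product per thousand sq ft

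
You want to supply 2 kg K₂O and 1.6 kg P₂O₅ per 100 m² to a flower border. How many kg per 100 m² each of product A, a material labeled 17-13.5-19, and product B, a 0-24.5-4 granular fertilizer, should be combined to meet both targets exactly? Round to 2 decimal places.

10.35 kg product A, 0.83 kg product B

With a, b = kg per 100 m² of product A and product B:
K₂O: 0.19·a + 0.04·b = 2
P₂O₅: 0.135·a + 0.245·b = 1.6
From row1: a = (2 − 0.04·b) / 0.19.
Into row2: 0.135·(2 − 0.04·b)/0.19 + 0.245·b = 1.6 → b = 0.826245, a = 10.3524.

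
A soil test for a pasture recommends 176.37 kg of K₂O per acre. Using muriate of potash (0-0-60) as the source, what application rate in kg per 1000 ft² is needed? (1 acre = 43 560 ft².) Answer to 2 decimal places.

6.75 kg of product per thousand sq ft

Product per acre = 176.37 / 60% = 293.95 kg.
Convert to per 1000 ft²: 293.95 × 0.0229568 = 6.74816 kg.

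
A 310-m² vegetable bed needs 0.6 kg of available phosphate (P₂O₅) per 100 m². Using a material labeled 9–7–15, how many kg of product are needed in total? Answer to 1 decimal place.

26.6 kg

Product per 100 m² = 0.6 / 7% = 8.57143 kg.
Total product = 8.57143 × 310 / 100 = 26.5714 kg.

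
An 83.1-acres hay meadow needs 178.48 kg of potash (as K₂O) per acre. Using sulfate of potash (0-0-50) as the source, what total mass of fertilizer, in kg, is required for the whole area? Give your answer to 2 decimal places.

29663.38 kg

Product per acre = 178.48 / 50% = 356.96 kg.
Total product = 356.96 × 83.1 = 29663.376 kg.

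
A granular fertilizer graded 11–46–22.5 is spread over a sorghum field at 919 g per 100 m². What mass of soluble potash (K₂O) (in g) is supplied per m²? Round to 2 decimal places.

2.07 g K₂O per sq m

K₂O per 100 m² = 919 × 22.5% = 206.775 g.
Convert to per m²: 206.775 × 0.01 = 2.06775 g.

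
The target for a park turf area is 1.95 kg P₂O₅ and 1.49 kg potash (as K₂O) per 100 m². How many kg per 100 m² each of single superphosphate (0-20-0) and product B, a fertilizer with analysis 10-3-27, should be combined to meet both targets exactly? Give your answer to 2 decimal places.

8.92 kg single superphosphate, 5.52 kg product B

Per-100 m² balance (a = single superphosphate, b = product B):
P₂O₅: 0.2·a + 0.03·b = 1.95
K₂O: 0·a + 0.27·b = 1.49
Solving simultaneously: a = 8.92222, b = 5.51852.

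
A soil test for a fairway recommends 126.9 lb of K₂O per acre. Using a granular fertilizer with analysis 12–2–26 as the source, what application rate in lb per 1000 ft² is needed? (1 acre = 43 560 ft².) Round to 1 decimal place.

Product per acre = 126.9 / 26% = 488.077 lb.
Convert to per 1000 ft²: 488.077 × 0.0229568 = 11.2047 lb.

11.2 lb of product per thousand sq ft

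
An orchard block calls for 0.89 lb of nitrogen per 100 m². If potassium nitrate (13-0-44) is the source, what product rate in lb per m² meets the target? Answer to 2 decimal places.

Product per 100 m² = 0.89 / 13% = 6.84615 lb.
Convert to per m²: 6.84615 × 0.01 = 0.0684615 lb.

0.07 lb of product per sq m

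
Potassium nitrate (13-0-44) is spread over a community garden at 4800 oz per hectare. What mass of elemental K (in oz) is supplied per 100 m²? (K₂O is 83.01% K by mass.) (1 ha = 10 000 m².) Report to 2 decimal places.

K₂O per hectare = 4800 × 44% = 2112 oz.
Elemental K = 2112 × 0.8301 = 1753.17 oz per hectare.
Convert to per 100 m²: 1753.17 × 0.01 = 17.5317 oz.

17.53 oz K per hundred sq m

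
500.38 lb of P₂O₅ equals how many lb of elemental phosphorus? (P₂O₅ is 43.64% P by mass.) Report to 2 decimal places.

P = 500.38 × 0.4364 = 218.366 lb.

218.37 lb P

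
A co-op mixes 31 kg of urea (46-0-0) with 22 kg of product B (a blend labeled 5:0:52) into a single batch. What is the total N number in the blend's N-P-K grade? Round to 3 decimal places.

Total mass = 31 + 22 = 53 kg.
N mass = 46%×31 + 5%×22 = 15.36 kg.
% N = 15.36 / 53 = 28.9811%.

28.981% N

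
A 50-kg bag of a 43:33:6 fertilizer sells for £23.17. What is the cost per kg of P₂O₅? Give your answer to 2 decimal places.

P₂O₅ in bag = 50 × 33% = 16.5 kg.
Cost per kg P₂O₅ = £23.17 / 16.5 = £1.4042.

£1.40 per kg P₂O₅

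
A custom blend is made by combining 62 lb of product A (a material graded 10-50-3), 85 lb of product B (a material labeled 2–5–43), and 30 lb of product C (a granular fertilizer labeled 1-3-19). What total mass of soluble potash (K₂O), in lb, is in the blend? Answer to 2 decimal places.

K₂O mass = 3%×62 + 43%×85 + 19%×30 = 44.11 lb.

44.11 lb K₂O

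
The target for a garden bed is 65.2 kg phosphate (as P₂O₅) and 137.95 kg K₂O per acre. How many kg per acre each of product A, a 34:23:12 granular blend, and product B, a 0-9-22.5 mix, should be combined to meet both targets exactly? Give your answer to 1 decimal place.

With a, b = kg per acre of product A and product B:
P₂O₅: 0.23·a + 0.09·b = 65.2
K₂O: 0.12·a + 0.225·b = 137.95
Solving simultaneously: a = 55.0549, b = 583.748.

55.1 kg product A, 583.7 kg product B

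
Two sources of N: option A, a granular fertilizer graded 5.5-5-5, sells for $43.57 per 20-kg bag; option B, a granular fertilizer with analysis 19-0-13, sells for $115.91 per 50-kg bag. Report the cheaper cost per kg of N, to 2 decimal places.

$12.20 per kg N (option B)

option A: N per bag = 20 × 5.5% = 1.1 kg; cost = 43.57 / 1.1 = $39.6091/kg N.
option B: N per bag = 50 × 19% = 9.5 kg; cost = 115.91 / 9.5 = $12.2011/kg N.
option B is cheaper.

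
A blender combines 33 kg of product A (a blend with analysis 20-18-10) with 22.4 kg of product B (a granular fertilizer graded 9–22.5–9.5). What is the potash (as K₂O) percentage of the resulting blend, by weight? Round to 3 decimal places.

Total mass = 33 + 22.4 = 55.4 kg.
K₂O mass = 10%×33 + 9.5%×22.4 = 5.428 kg.
% K₂O = 5.428 / 55.4 = 9.79783%.

9.798% K₂O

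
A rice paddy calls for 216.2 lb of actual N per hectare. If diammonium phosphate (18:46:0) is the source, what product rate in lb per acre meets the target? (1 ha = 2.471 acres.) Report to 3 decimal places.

Product per hectare = 216.2 / 18% = 1201.11 lb.
Convert to per acre: 1201.11 × 0.404694 = 486.08301 lb.

486.083 lb of product per acre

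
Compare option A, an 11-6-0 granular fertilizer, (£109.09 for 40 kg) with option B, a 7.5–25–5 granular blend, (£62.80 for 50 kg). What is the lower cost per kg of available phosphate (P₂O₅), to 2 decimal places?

option A: P₂O₅ per bag = 40 × 6% = 2.4 kg; cost = 109.09 / 2.4 = £45.4542/kg P₂O₅.
option B: P₂O₅ per bag = 50 × 25% = 12.5 kg; cost = 62.80 / 12.5 = £5.0240/kg P₂O₅.
option B is cheaper.

£5.02 per kg P₂O₅ (option B)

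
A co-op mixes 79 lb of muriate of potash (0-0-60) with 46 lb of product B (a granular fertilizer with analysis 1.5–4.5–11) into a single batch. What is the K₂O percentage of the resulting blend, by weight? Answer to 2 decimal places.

Total mass = 79 + 46 = 125 lb.
K₂O mass = 60%×79 + 11%×46 = 52.46 lb.
% K₂O = 52.46 / 125 = 41.968%.

41.97% K₂O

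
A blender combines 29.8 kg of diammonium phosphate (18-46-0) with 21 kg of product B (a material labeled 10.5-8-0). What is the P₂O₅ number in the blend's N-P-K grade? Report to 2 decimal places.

Total mass = 29.8 + 21 = 50.8 kg.
P₂O₅ mass = 46%×29.8 + 8%×21 = 15.388 kg.
% P₂O₅ = 15.388 / 50.8 = 30.2913%.

30.29% P₂O₅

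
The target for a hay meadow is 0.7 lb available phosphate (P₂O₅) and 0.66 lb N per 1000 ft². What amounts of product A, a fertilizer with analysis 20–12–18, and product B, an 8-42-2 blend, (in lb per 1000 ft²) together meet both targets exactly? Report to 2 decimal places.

2.97 lb product A, 0.82 lb product B

Let a = lb of product A, b = lb of product B (per 1000 ft²).
P₂O₅: 0.12·a + 0.42·b = 0.7
N: 0.2·a + 0.08·b = 0.66
Solving simultaneously: a = 2.97312, b = 0.817204.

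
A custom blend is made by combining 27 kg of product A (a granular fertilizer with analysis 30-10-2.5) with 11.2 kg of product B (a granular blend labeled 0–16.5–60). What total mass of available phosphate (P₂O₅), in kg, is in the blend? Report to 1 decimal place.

P₂O₅ mass = 10%×27 + 16.5%×11.2 = 4.548 kg.

4.5 kg P₂O₅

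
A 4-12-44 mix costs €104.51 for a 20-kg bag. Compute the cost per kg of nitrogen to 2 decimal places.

€130.64 per kg N

N in bag = 20 × 4% = 0.8 kg.
Cost per kg N = €104.51 / 0.8 = €130.6375.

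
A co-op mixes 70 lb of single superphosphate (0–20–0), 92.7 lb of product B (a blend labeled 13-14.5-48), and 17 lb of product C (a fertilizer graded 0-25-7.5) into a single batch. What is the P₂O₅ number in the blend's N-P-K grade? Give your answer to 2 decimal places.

17.64% P₂O₅

Total mass = 70 + 92.7 + 17 = 179.7 lb.
P₂O₅ mass = 20%×70 + 14.5%×92.7 + 25%×17 = 31.6915 lb.
% P₂O₅ = 31.6915 / 179.7 = 17.6358%.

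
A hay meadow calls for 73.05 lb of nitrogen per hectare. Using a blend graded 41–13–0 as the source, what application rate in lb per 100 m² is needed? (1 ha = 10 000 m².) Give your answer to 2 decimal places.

Product per hectare = 73.05 / 41% = 178.171 lb.
Convert to per 100 m²: 178.171 × 0.01 = 1.78171 lb.

1.78 lb of product per hundred sq m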